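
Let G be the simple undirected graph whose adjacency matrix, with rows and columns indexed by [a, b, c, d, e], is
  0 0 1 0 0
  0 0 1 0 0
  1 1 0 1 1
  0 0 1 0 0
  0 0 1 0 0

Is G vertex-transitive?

No

Vertex c is the only vertex of degree 4, so every automorphism fixes it; G is not vertex-transitive.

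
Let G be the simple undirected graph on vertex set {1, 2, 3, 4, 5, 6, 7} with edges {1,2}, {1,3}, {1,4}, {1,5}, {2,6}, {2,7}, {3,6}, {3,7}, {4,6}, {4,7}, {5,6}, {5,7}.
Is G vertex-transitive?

Automorphisms preserve degree, but G has vertices of degree 3 and vertices of degree 4; no automorphism maps one to the other, so G is not vertex-transitive.

No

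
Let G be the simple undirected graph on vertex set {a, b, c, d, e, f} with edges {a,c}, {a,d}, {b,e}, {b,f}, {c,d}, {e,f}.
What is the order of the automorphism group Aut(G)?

G has two connected components, {b, e, f} and {a, c, d}; each is 2-regular, so G = C_3 ⊔ C_3. Aut of a disjoint union of two copies of C_3 is the wreath product D_3 ≀ Z_2, of order 2·6² = 72.

72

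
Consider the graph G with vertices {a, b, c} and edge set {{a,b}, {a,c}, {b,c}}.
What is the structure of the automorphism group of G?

All 3 vertices are pairwise adjacent: G = K_3. Every bijection on the vertex set is an automorphism of K_3; hence Aut(K_3) ≅ S_3, order 6.

S_3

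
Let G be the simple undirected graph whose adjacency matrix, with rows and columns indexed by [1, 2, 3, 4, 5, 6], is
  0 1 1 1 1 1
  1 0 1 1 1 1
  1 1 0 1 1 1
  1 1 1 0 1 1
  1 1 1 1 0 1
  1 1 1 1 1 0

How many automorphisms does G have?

720

All 6 vertices are pairwise adjacent: G = K_6. Any permutation of the 6 vertices preserves K_6, so Aut(K_6) = S_6 of order 6! = 720.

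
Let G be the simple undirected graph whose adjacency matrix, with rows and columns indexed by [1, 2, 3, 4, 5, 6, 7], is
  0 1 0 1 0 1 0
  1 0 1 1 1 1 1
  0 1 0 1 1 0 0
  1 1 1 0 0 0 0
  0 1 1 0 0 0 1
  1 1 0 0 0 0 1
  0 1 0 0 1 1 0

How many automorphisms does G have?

12

Vertex 2 is the unique vertex of degree 6; the remaining 6 vertices each have degree 3 and induce a cycle, so G is the wheel on 7 vertices with hub 2. Every automorphism fixes the hub and acts on the rim 6-cycle, so Aut(G) ≅ Aut(C_6) = D_6 of order 12.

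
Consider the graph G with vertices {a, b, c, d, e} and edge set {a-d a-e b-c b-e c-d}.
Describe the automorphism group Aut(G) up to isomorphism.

D_5

G is 2-regular and connected on 5 vertices, i.e. the cycle C_5. C_5 has 5 rotations and 5 reflections, so Aut(C_5) ≅ D_5 of order 10.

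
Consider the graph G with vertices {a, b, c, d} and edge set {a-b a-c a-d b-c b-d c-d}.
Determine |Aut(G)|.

Every vertex has degree 3, so G is the complete graph K_4. Any permutation of the 4 vertices preserves K_4, so Aut(K_4) = S_4 of order 4! = 24.

24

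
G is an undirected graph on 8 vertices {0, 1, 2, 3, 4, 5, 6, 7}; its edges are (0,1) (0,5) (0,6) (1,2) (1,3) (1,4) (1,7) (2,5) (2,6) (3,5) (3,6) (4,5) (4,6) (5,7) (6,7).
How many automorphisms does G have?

720

The vertices split by degree into {1, 5, 6} (degree 5) and {0, 2, 3, 4, 7} (degree 3); every edge runs between the two parts, so G is the complete bipartite graph K_{3,5}. Automorphisms preserve the bipartition setwise (since the parts differ in size) and act as S_3 × S_5 within it; |Aut| = 720.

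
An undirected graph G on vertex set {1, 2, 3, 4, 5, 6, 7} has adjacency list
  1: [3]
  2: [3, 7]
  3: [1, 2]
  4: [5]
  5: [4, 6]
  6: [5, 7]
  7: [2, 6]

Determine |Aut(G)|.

The degree sequence is [1, 2, 2, 1, 2, 2, 2]; the two degree-1 vertices 1 and 4 are the ends of a path, so G = P_7. The only nontrivial automorphism of a path is the end-to-end reflection, so Aut(G) ≅ Z_2.

2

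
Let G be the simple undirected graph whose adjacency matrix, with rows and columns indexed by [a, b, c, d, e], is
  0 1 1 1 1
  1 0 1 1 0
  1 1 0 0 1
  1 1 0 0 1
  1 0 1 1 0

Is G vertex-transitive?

No

Vertex a is the only vertex of degree 4, so every automorphism fixes it; G is not vertex-transitive.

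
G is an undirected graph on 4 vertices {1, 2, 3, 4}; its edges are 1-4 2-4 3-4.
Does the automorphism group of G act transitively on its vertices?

No

Vertex 4 is the only vertex of degree 3, so every automorphism fixes it; G is not vertex-transitive.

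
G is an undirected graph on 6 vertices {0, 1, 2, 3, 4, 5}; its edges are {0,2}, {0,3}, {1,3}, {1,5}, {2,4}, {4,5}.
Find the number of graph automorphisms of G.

G is 2-regular and connected on 6 vertices, i.e. the cycle C_6. The automorphisms of the 6-cycle are exactly the symmetries of a regular 6-gon: the dihedral group D_6, |D_6| = 12.

12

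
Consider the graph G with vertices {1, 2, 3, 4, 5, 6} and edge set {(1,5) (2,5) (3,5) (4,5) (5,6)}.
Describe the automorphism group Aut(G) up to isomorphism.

the symmetric group on 5 letters

Vertex 5 has degree 5 and every other vertex has degree 1, so G is the star K_{1,5} with centre 5. Any automorphism fixes the centre and permutes the 5 leaves freely, so Aut(G) ≅ S_5 of order 5! = 120.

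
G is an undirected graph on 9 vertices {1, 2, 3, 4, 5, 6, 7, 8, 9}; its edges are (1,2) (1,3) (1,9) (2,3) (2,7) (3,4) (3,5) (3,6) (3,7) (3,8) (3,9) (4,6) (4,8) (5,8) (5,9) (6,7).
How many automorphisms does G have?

Vertex 3 is the unique vertex of degree 8; the remaining 8 vertices each have degree 3 and induce a cycle, so G is the wheel on 9 vertices with hub 3. With the hub fixed, the remaining symmetry is that of the rim cycle C_8, giving the dihedral group D_8.

16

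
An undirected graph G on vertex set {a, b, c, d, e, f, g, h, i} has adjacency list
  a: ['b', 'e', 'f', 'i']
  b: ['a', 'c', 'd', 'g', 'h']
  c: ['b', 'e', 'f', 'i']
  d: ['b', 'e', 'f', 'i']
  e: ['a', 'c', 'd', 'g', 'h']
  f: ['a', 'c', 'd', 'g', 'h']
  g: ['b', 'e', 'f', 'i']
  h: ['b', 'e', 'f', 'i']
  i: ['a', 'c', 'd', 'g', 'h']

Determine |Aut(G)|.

2880

The vertices split by degree into {b, e, f, i} (degree 5) and {a, c, d, g, h} (degree 4); every edge runs between the two parts, so G is the complete bipartite graph K_{4,5}. Automorphisms preserve the bipartition setwise (since the parts differ in size) and act as S_4 × S_5 within it; |Aut| = 2880.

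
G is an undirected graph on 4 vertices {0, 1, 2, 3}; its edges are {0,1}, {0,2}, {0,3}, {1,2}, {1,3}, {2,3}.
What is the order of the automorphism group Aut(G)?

Every vertex has degree 3, so G is the complete graph K_4. Every bijection on the vertex set is an automorphism of K_4; hence Aut(K_4) ≅ S_4, order 24.

24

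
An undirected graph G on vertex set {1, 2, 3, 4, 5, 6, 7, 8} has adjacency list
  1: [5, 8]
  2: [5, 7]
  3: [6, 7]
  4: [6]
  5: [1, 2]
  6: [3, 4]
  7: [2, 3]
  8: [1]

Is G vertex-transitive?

No

Automorphisms preserve degree, but G has vertices of degree 1 and vertices of degree 2; no automorphism maps one to the other, so G is not vertex-transitive.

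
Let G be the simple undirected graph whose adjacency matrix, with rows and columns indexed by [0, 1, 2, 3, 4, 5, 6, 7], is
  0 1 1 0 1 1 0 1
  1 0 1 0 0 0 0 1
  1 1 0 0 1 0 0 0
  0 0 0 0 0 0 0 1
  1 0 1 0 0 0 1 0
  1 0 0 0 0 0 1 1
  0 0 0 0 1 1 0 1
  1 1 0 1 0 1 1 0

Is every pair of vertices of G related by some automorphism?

Vertex 3 is the only vertex of degree 1, so every automorphism fixes it; G is not vertex-transitive.

No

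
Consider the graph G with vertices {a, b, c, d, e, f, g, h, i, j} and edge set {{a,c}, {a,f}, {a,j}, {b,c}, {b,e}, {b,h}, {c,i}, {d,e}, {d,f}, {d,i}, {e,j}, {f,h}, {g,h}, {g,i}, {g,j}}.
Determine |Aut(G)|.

G is 3-regular on 10 vertices with no triangles and no 4-cycles (girth 5): this is the Petersen graph. Viewing the Petersen graph as the Kneser graph K(5,2) — vertices are 2-subsets of {1,…,5}, edges join disjoint pairs — its automorphisms are exactly the permutations of the 5-element set, so Aut ≅ S_5 of order 120.

120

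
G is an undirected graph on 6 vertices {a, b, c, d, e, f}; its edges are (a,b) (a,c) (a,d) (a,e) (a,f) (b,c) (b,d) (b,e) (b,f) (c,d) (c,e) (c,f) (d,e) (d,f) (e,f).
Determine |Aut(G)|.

Every vertex has degree 5, so G is the complete graph K_6. Every bijection on the vertex set is an automorphism of K_6; hence Aut(K_6) ≅ S_6, order 720.

720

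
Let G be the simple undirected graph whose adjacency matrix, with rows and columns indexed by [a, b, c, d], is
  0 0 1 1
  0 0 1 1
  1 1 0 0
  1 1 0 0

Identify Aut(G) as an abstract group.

G is 2-regular and bipartite on 2^2 = 4 vertices with girth 4; it is the hypercube graph Q_2. The symmetry group of the 2-cube is the hyperoctahedral group B_2 = Z_2 ≀ S_2, of order 2^2·2! = 8.

Z_2^2 ⋊ S_2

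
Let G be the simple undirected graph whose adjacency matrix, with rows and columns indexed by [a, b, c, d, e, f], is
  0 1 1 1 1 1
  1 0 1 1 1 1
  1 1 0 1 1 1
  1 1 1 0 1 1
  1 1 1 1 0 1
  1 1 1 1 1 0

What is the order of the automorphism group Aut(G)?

720

Every vertex has degree 5, so G is the complete graph K_6. Any permutation of the 6 vertices preserves K_6, so Aut(K_6) = S_6 of order 6! = 720.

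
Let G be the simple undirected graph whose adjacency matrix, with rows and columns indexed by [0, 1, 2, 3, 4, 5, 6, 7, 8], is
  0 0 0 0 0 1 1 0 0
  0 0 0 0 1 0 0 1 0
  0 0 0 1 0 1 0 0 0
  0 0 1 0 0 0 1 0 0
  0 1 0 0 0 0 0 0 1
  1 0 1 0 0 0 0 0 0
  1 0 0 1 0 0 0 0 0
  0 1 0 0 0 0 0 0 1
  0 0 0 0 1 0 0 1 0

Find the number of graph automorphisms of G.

80

G has two connected components, {0, 2, 3, 5, 6} and {1, 4, 7, 8}; each is 2-regular, so G = C_5 ⊔ C_4. The components are non-isomorphic (different sizes), so Aut(G) = Aut(C_4) × Aut(C_5) = D_4 × D_5 of order 8·10 = 80.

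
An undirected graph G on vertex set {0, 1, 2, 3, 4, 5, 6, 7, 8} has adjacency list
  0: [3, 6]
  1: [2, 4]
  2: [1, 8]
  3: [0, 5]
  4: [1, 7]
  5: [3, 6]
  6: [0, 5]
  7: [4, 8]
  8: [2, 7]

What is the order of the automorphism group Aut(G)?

80

G has two connected components, {1, 2, 4, 7, 8} and {0, 3, 5, 6}; each is 2-regular, so G = C_5 ⊔ C_4. The components are non-isomorphic (different sizes), so Aut(G) = Aut(C_4) × Aut(C_5) = D_4 × D_5 of order 8·10 = 80.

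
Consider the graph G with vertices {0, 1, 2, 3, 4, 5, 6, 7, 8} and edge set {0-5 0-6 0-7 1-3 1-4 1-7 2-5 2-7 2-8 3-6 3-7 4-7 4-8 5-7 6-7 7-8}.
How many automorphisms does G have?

Vertex 7 is the unique vertex of degree 8; the remaining 8 vertices each have degree 3 and induce a cycle, so G is the wheel on 9 vertices with hub 7. With the hub fixed, the remaining symmetry is that of the rim cycle C_8, giving the dihedral group D_8.

16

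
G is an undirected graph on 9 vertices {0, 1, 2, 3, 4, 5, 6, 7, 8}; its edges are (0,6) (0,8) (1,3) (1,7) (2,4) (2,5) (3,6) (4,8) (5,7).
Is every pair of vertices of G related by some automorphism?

Every vertex has degree 2 and the graph is connected, so G is the 9-cycle C_9. The automorphisms of the 9-cycle are exactly the symmetries of a regular 9-gon: the dihedral group D_9, |D_9| = 18. This group acts transitively on the 9 vertices.

Yes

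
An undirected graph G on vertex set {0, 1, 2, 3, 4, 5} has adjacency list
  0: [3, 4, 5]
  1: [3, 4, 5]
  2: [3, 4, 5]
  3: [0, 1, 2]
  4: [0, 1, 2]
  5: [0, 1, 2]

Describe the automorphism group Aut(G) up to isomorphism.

G is 3-regular and bipartite with parts {0, 1, 2} and {3, 4, 5} (each part is independent and every cross-pair is an edge), so G = K_{3,3}. Aut(K_{3,3}) is the wreath product S_3 ≀ Z_2: permute within each part, then optionally swap the parts; |Aut| = 2·(3!)² = 72.

(S_3 × S_3) ⋊ Z_2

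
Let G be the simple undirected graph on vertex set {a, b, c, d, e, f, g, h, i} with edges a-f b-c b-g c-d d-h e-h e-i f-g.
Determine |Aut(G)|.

The degree sequence is [1, 2, 2, 2, 2, 2, 2, 2, 1]; the two degree-1 vertices a and i are the ends of a path, so G = P_9. The only nontrivial automorphism of a path is the end-to-end reflection, so Aut(G) ≅ Z_2.

2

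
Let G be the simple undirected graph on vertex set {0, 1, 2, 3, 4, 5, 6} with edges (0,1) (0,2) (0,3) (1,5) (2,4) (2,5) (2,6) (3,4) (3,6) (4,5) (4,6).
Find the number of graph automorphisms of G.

1

The degree sequence is [3, 2, 4, 3, 4, 3, 3]. Checking the degree-preserving permutations of the vertex set shows that none except the identity preserves every edge, so Aut(G) is trivial.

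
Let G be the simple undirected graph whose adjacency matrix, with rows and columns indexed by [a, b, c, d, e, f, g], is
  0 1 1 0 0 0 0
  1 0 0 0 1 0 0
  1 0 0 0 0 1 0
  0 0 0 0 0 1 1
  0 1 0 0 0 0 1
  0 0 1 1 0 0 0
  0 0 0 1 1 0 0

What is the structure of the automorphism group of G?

G is 2-regular and connected on 7 vertices, i.e. the cycle C_7. C_7 has 7 rotations and 7 reflections, so Aut(C_7) ≅ D_7 of order 14.

D_7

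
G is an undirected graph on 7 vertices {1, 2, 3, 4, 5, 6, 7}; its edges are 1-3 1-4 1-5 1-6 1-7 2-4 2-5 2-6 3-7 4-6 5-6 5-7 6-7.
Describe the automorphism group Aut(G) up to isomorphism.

Degrees alone do not determine every vertex (e.g. 1 and 6 both have degree 5), but their neighbour-degree multisets differ: N(1) has degrees [2, 3, 4, 4, 5] while N(6) has degrees [3, 3, 4, 4, 5]. Repeating this refinement separates all vertices, so the only automorphism is the identity.

1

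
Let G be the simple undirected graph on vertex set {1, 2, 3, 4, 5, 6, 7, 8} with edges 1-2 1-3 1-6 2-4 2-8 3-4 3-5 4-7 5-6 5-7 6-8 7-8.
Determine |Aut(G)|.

48

G is 3-regular and bipartite on 2^3 = 8 vertices with girth 4; it is the hypercube graph Q_3. The symmetry group of the 3-cube is the hyperoctahedral group B_3 = Z_2 ≀ S_3, of order 2^3·3! = 48.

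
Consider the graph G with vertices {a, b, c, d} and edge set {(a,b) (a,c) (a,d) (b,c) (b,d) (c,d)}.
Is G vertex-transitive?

Yes

All 4 vertices are pairwise adjacent: G = K_4. Any permutation of the 4 vertices preserves K_4, so Aut(K_4) = S_4 of order 4! = 24. This group acts transitively on the 4 vertices.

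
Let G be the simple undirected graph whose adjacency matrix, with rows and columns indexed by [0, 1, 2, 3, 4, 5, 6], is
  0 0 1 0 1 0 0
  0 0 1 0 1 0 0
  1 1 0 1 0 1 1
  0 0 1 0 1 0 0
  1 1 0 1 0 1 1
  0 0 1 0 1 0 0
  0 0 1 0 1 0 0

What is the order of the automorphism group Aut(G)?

240

The vertices split by degree into {2, 4} (degree 5) and {0, 1, 3, 5, 6} (degree 2); every edge runs between the two parts, so G is the complete bipartite graph K_{2,5}. Automorphisms preserve the bipartition setwise (since the parts differ in size) and act as S_5 × S_2 within it; |Aut| = 240.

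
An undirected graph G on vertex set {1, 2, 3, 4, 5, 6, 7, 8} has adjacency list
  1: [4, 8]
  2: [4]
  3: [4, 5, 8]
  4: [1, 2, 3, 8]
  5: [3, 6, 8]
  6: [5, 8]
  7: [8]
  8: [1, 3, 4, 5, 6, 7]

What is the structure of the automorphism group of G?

Degrees alone do not determine every vertex (e.g. 1 and 6 both have degree 2), but their neighbour-degree multisets differ: N(1) has degrees [4, 6] while N(6) has degrees [3, 6]. Repeating this refinement separates all vertices, so the only automorphism is the identity.

{e}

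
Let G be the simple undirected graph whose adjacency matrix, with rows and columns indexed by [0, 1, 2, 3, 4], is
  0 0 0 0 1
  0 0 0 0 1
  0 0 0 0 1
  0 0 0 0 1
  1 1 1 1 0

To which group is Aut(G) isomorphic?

the symmetric group on 4 letters

Vertex 4 has degree 4 and every other vertex has degree 1, so G is the star K_{1,4} with centre 4. The 4 leaves are pairwise interchangeable while the centre is fixed, giving Aut(G) = S_4.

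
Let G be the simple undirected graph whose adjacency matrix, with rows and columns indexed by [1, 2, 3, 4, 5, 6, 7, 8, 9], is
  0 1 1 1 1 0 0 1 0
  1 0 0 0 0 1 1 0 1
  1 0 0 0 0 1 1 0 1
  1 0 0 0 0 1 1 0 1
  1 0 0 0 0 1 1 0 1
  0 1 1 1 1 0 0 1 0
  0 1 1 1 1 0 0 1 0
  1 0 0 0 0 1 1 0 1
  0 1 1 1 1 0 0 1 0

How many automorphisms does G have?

2880

The vertices split by degree into {1, 6, 7, 9} (degree 5) and {2, 3, 4, 5, 8} (degree 4); every edge runs between the two parts, so G is the complete bipartite graph K_{4,5}. The parts have unequal sizes, so no automorphism swaps them; each part is permuted independently, giving S_4 × S_5 of order 4!·5! = 2880.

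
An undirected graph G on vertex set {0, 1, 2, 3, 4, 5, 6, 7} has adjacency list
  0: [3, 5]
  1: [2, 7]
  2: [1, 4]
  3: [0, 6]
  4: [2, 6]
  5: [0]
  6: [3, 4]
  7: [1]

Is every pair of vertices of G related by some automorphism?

Automorphisms preserve degree, but G has vertices of degree 1 and vertices of degree 2; no automorphism maps one to the other, so G is not vertex-transitive.

No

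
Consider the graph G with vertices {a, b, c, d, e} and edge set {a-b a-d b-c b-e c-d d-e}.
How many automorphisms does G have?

12

The vertices split by degree into {b, d} (degree 3) and {a, c, e} (degree 2); every edge runs between the two parts, so G is the complete bipartite graph K_{2,3}. The parts have unequal sizes, so no automorphism swaps them; each part is permuted independently, giving S_2 × S_3 of order 2!·3! = 12.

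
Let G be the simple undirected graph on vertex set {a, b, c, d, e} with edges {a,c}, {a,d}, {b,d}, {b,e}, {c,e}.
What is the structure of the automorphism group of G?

G is 2-regular and connected on 5 vertices, i.e. the cycle C_5. The automorphisms of the 5-cycle are exactly the symmetries of a regular 5-gon: the dihedral group D_5, |D_5| = 10.

D_5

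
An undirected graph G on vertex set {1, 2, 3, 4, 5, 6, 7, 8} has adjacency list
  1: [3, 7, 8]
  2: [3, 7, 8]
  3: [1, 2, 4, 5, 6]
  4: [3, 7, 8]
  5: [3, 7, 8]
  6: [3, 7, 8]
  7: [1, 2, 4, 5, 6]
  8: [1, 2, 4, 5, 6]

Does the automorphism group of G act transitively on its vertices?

No

Automorphisms preserve degree, but G has vertices of degree 3 and vertices of degree 5; no automorphism maps one to the other, so G is not vertex-transitive.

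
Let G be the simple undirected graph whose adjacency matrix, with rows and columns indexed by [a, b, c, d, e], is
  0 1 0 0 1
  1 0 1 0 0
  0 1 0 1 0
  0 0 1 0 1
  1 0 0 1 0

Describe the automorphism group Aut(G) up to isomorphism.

the dihedral group of order 10

Every vertex has degree 2 and the graph is connected, so G is the 5-cycle C_5. The automorphisms of the 5-cycle are exactly the symmetries of a regular 5-gon: the dihedral group D_5, |D_5| = 10.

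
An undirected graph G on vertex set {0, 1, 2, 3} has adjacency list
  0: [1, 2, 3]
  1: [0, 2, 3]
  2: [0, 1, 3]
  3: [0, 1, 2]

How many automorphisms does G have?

All 4 vertices are pairwise adjacent: G = K_4. Any permutation of the 4 vertices preserves K_4, so Aut(K_4) = S_4 of order 4! = 24.

24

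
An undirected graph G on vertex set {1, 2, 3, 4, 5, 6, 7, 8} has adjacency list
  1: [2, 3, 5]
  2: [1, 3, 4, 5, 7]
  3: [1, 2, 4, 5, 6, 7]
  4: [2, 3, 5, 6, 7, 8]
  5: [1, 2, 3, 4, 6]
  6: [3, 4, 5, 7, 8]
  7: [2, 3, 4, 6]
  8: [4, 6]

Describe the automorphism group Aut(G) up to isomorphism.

Degrees alone do not determine every vertex (e.g. 2 and 5 both have degree 5), but their neighbour-degree multisets differ: N(2) has degrees [3, 4, 5, 6, 6] while N(5) has degrees [3, 5, 5, 6, 6]. Repeating this refinement separates all vertices, so the only automorphism is the identity.

the trivial group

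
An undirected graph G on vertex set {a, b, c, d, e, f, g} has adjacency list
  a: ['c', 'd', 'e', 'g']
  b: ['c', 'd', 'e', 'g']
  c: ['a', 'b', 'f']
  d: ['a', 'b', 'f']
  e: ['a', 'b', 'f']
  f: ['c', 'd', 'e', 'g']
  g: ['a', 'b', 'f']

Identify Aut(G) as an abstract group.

S_4 × S_3

The vertices split by degree into {a, b, f} (degree 4) and {c, d, e, g} (degree 3); every edge runs between the two parts, so G is the complete bipartite graph K_{3,4}. Automorphisms preserve the bipartition setwise (since the parts differ in size) and act as S_4 × S_3 within it; |Aut| = 144.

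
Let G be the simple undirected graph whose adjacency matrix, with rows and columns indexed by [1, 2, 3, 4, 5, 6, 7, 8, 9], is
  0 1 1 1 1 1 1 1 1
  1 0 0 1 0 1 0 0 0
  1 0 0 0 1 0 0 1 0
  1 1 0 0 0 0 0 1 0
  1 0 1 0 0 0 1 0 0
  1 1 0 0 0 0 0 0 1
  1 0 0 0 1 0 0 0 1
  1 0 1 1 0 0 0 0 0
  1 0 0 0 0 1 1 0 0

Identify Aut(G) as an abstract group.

Vertex 1 is the unique vertex of degree 8; the remaining 8 vertices each have degree 3 and induce a cycle, so G is the wheel on 9 vertices with hub 1. With the hub fixed, the remaining symmetry is that of the rim cycle C_8, giving the dihedral group D_8.

the dihedral group of order 16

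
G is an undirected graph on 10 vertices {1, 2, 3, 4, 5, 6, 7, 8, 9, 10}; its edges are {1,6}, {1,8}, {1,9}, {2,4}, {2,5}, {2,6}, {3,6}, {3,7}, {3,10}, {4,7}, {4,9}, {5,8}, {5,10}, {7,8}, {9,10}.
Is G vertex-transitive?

G is 3-regular on 10 vertices with no triangles and no 4-cycles (girth 5): this is the Petersen graph. Viewing the Petersen graph as the Kneser graph K(5,2) — vertices are 2-subsets of {1,…,5}, edges join disjoint pairs — its automorphisms are exactly the permutations of the 5-element set, so Aut ≅ S_5 of order 120. Under this action every vertex can be carried to every other, so G is vertex-transitive.

Yes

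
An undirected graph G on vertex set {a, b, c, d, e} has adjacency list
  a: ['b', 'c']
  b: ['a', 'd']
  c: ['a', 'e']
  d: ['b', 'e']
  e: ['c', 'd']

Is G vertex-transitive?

Every vertex has degree 2 and the graph is connected, so G is the 5-cycle C_5. The automorphisms of the 5-cycle are exactly the symmetries of a regular 5-gon: the dihedral group D_5, |D_5| = 10. Under this action every vertex can be carried to every other, so G is vertex-transitive.

Yes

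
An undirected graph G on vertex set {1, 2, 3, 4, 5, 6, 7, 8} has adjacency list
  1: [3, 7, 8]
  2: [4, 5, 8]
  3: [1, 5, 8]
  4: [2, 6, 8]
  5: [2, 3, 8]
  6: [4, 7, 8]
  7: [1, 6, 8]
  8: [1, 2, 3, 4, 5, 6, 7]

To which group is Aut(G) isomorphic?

D_7

Vertex 8 is the unique vertex of degree 7; the remaining 7 vertices each have degree 3 and induce a cycle, so G is the wheel on 8 vertices with hub 8. With the hub fixed, the remaining symmetry is that of the rim cycle C_7, giving the dihedral group D_7.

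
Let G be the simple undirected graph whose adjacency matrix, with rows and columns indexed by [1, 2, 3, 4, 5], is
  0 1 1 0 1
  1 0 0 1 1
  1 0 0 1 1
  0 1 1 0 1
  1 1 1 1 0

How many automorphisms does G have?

8

Vertex 5 is the unique vertex of degree 4; the remaining 4 vertices each have degree 3 and induce a cycle, so G is the wheel on 5 vertices with hub 5. With the hub fixed, the remaining symmetry is that of the rim cycle C_4, giving the dihedral group D_4.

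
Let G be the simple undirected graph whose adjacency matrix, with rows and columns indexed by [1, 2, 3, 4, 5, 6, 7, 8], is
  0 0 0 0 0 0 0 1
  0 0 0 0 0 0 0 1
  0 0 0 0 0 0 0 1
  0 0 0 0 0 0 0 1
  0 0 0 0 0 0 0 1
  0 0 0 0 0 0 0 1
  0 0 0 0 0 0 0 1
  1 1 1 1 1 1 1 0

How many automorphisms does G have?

5040

Vertex 8 has degree 7 and every other vertex has degree 1, so G is the star K_{1,7} with centre 8. Any automorphism fixes the centre and permutes the 7 leaves freely, so Aut(G) ≅ S_7 of order 7! = 5040.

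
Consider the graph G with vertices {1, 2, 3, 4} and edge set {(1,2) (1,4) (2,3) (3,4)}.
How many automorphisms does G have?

G is 2-regular and bipartite on 2^2 = 4 vertices with girth 4; it is the hypercube graph Q_2. The symmetry group of the 2-cube is the hyperoctahedral group B_2 = Z_2 ≀ S_2, of order 2^2·2! = 8.

8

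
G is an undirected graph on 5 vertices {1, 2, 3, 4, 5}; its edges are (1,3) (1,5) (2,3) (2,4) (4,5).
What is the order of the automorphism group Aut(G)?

10

G is 2-regular and connected on 5 vertices, i.e. the cycle C_5. The automorphisms of the 5-cycle are exactly the symmetries of a regular 5-gon: the dihedral group D_5, |D_5| = 10.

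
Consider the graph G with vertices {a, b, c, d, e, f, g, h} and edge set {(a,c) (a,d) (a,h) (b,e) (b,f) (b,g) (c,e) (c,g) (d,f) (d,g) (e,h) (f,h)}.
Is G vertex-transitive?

Yes

G is 3-regular and bipartite on 2^3 = 8 vertices with girth 4; it is the hypercube graph Q_3. Aut(Q_3) consists of the signed permutations of the 3 coordinate axes: 3! permutations times 2^3 sign flips, so |Aut| = 2^3·3! = 48. Under this action every vertex can be carried to every other, so G is vertex-transitive.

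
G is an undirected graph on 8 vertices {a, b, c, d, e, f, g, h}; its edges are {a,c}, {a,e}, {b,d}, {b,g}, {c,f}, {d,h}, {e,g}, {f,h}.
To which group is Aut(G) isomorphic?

G is 2-regular and connected on 8 vertices, i.e. the cycle C_8. The automorphisms of the 8-cycle are exactly the symmetries of a regular 8-gon: the dihedral group D_8, |D_8| = 16.

D_8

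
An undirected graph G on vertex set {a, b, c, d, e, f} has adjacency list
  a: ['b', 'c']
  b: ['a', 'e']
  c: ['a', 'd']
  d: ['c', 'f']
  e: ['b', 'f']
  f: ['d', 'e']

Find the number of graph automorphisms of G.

12

G is 2-regular and connected on 6 vertices, i.e. the cycle C_6. C_6 has 6 rotations and 6 reflections, so Aut(C_6) ≅ D_6 of order 12.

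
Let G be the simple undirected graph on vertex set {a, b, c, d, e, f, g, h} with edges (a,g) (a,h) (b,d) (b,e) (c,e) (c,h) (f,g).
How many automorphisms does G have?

The degree sequence is [2, 2, 2, 1, 2, 1, 2, 2]; the two degree-1 vertices d and f are the ends of a path, so G = P_8. A path has exactly one nontrivial symmetry — reversal — giving Aut(G) of order 2.

2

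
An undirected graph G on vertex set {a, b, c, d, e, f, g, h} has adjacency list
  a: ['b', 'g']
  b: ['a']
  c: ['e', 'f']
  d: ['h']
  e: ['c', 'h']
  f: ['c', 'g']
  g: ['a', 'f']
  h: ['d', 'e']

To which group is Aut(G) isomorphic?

C_2

The degree sequence is [2, 1, 2, 1, 2, 2, 2, 2]; the two degree-1 vertices b and d are the ends of a path, so G = P_8. A path has exactly one nontrivial symmetry — reversal — giving Aut(G) of order 2.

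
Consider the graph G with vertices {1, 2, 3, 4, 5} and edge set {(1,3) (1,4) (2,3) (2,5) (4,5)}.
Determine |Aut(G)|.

10

Every vertex has degree 2 and the graph is connected, so G is the 5-cycle C_5. C_5 has 5 rotations and 5 reflections, so Aut(C_5) ≅ D_5 of order 10.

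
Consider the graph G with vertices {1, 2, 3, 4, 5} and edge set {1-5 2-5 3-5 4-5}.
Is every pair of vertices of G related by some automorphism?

No

Vertex 5 is the only vertex of degree 4, so every automorphism fixes it; G is not vertex-transitive.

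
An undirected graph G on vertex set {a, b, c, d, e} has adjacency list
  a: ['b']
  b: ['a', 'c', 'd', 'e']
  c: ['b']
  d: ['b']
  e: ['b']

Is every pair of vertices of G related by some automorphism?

No

Vertex b is the only vertex of degree 4, so every automorphism fixes it; G is not vertex-transitive.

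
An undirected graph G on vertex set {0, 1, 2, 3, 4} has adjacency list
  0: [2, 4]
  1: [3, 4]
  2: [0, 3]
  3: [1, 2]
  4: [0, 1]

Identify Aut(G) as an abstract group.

G is 2-regular and connected on 5 vertices, i.e. the cycle C_5. The automorphisms of the 5-cycle are exactly the symmetries of a regular 5-gon: the dihedral group D_5, |D_5| = 10.

the dihedral group of order 10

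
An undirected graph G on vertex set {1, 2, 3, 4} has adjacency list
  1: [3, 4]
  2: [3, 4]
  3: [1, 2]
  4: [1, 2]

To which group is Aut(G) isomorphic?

S_2 ≀ Z_2

G is 2-regular and bipartite with parts {1, 2} and {3, 4} (each part is independent and every cross-pair is an edge), so G = K_{2,2}. Aut(K_{2,2}) is the wreath product S_2 ≀ Z_2: permute within each part, then optionally swap the parts; |Aut| = 2·(2!)² = 8.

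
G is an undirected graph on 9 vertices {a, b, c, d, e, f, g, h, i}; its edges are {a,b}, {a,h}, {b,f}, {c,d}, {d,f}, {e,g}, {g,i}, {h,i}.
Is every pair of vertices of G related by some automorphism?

No

Automorphisms preserve degree, but G has vertices of degree 1 and vertices of degree 2; no automorphism maps one to the other, so G is not vertex-transitive.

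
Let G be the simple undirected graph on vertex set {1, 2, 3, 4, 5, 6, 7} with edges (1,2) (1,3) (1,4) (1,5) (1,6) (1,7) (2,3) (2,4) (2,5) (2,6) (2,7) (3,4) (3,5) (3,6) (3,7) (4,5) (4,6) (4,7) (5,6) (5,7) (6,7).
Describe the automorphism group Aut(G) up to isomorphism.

All 7 vertices are pairwise adjacent: G = K_7. Any permutation of the 7 vertices preserves K_7, so Aut(K_7) = S_7 of order 7! = 5040.

the symmetric group on 7 letters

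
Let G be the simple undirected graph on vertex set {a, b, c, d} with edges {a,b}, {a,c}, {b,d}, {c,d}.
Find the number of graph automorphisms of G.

Every vertex has degree 2 and the graph is connected, so G is the 4-cycle C_4. C_4 has 4 rotations and 4 reflections, so Aut(C_4) ≅ D_4 of order 8.

8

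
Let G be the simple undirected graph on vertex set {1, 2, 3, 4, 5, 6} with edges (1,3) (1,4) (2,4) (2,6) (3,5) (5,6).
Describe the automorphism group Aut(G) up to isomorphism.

Every vertex has degree 2 and the graph is connected, so G is the 6-cycle C_6. The automorphisms of the 6-cycle are exactly the symmetries of a regular 6-gon: the dihedral group D_6, |D_6| = 12.

D_6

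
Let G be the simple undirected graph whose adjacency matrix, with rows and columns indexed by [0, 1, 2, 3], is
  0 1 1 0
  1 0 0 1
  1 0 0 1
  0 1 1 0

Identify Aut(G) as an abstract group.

G is 2-regular and bipartite on 2^2 = 4 vertices with girth 4; it is the hypercube graph Q_2. The symmetry group of the 2-cube is the hyperoctahedral group B_2 = Z_2 ≀ S_2, of order 2^2·2! = 8.

D_4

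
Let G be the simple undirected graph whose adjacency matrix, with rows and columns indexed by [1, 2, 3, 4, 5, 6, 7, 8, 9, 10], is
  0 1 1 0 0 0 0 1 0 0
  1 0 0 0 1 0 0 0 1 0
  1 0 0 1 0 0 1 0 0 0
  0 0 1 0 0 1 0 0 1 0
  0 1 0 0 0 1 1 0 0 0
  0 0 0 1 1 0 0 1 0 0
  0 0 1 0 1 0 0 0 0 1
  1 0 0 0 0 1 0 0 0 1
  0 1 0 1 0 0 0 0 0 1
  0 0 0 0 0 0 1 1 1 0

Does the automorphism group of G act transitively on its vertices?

Yes

G is 3-regular on 10 vertices with no triangles and no 4-cycles (girth 5): this is the Petersen graph. Viewing the Petersen graph as the Kneser graph K(5,2) — vertices are 2-subsets of {1,…,5}, edges join disjoint pairs — its automorphisms are exactly the permutations of the 5-element set, so Aut ≅ S_5 of order 120. This group acts transitively on the 10 vertices.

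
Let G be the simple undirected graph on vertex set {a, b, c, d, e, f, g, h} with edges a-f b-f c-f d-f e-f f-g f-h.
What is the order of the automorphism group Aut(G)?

Vertex f has degree 7 and every other vertex has degree 1, so G is the star K_{1,7} with centre f. Any automorphism fixes the centre and permutes the 7 leaves freely, so Aut(G) ≅ S_7 of order 7! = 5040.

5040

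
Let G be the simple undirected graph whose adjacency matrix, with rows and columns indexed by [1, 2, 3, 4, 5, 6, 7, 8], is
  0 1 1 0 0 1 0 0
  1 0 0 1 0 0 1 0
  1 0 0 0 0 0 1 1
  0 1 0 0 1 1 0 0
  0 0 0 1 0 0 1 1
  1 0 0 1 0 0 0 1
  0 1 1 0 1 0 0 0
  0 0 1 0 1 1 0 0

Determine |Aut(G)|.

G is 3-regular and bipartite on 2^3 = 8 vertices with girth 4; it is the hypercube graph Q_3. Aut(Q_3) consists of the signed permutations of the 3 coordinate axes: 3! permutations times 2^3 sign flips, so |Aut| = 2^3·3! = 48.

48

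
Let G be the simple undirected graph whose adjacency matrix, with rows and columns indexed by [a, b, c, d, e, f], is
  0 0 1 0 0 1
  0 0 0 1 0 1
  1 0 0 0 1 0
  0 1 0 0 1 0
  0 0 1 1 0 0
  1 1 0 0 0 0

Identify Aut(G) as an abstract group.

the dihedral group of order 12

Every vertex has degree 2 and the graph is connected, so G is the 6-cycle C_6. The automorphisms of the 6-cycle are exactly the symmetries of a regular 6-gon: the dihedral group D_6, |D_6| = 12.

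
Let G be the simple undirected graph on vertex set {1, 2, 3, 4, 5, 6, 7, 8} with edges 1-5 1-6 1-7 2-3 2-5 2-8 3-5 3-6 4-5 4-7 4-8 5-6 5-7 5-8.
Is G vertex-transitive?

Vertex 5 is the only vertex of degree 7, so every automorphism fixes it; G is not vertex-transitive.

No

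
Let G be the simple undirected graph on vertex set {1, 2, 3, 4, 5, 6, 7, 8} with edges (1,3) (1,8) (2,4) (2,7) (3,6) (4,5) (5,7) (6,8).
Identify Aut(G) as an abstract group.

G has two connected components, {1, 3, 6, 8} and {2, 4, 5, 7}; each is 2-regular, so G = C_4 ⊔ C_4. Aut of a disjoint union of two copies of C_4 is the wreath product D_4 ≀ Z_2, of order 2·8² = 128.

(D_4 × D_4) ⋊ Z_2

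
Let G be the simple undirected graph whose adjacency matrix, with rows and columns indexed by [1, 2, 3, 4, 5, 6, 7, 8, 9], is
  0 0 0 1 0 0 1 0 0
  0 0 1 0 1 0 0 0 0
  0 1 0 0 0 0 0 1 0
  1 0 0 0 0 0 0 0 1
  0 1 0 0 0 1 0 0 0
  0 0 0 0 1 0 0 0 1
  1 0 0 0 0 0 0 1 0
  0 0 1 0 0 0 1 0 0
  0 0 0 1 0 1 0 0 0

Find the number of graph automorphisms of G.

18

G is 2-regular and connected on 9 vertices, i.e. the cycle C_9. C_9 has 9 rotations and 9 reflections, so Aut(C_9) ≅ D_9 of order 18.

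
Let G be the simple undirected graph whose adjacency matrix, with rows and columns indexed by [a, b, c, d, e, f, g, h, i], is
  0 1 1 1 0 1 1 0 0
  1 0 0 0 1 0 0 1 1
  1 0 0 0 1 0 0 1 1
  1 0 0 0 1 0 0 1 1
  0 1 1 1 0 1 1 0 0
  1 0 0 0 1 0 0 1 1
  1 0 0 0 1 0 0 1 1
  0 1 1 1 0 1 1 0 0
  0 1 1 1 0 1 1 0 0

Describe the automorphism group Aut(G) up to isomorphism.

The vertices split by degree into {a, e, h, i} (degree 5) and {b, c, d, f, g} (degree 4); every edge runs between the two parts, so G is the complete bipartite graph K_{4,5}. Automorphisms preserve the bipartition setwise (since the parts differ in size) and act as S_4 × S_5 within it; |Aut| = 2880.

S_4 × S_5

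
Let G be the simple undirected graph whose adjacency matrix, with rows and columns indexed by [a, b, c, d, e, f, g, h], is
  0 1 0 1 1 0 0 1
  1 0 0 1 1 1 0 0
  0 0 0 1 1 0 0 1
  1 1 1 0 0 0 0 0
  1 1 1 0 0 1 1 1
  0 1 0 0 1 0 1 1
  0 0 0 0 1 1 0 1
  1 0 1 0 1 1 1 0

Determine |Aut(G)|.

1

The degree sequence is [4, 4, 3, 3, 6, 4, 3, 5]. Checking the degree-preserving permutations of the vertex set shows that none except the identity preserves every edge, so Aut(G) is trivial.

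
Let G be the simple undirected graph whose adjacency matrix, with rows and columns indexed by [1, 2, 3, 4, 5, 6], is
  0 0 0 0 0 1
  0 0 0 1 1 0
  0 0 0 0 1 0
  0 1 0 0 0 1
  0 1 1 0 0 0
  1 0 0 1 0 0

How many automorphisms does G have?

2

The degree sequence is [1, 2, 1, 2, 2, 2]; the two degree-1 vertices 1 and 3 are the ends of a path, so G = P_6. The only nontrivial automorphism of a path is the end-to-end reflection, so Aut(G) ≅ Z_2.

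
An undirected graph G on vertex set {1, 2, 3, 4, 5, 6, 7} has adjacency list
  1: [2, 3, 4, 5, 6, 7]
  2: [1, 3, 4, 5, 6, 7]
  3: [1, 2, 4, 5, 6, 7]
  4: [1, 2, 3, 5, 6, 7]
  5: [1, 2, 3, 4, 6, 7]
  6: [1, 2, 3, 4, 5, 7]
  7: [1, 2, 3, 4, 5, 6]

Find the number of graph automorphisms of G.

5040

Every vertex has degree 6, so G is the complete graph K_7. Any permutation of the 7 vertices preserves K_7, so Aut(K_7) = S_7 of order 7! = 5040.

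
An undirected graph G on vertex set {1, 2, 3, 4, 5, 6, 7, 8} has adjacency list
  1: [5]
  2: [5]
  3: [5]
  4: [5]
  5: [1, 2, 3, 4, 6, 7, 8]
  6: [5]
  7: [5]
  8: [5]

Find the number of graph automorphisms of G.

Vertex 5 has degree 7 and every other vertex has degree 1, so G is the star K_{1,7} with centre 5. Any automorphism fixes the centre and permutes the 7 leaves freely, so Aut(G) ≅ S_7 of order 7! = 5040.

5040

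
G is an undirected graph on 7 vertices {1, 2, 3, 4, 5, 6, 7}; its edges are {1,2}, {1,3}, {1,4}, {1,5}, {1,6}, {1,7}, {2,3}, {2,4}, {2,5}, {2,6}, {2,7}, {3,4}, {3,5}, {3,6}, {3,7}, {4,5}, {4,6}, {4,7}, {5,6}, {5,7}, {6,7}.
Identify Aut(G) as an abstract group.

Every vertex has degree 6, so G is the complete graph K_7. Any permutation of the 7 vertices preserves K_7, so Aut(K_7) = S_7 of order 7! = 5040.

S_7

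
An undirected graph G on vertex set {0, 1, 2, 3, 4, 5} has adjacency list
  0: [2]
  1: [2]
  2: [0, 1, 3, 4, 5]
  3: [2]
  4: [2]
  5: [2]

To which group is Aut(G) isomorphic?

Vertex 2 has degree 5 and every other vertex has degree 1, so G is the star K_{1,5} with centre 2. The 5 leaves are pairwise interchangeable while the centre is fixed, giving Aut(G) = S_5.

the symmetric group on 5 letters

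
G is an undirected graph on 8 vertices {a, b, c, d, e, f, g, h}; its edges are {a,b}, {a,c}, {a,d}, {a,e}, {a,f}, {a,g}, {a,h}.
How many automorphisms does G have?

Vertex a has degree 7 and every other vertex has degree 1, so G is the star K_{1,7} with centre a. Any automorphism fixes the centre and permutes the 7 leaves freely, so Aut(G) ≅ S_7 of order 7! = 5040.

5040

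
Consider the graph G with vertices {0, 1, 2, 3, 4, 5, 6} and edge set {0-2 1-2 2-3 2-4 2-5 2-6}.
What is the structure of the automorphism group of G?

S_6

Vertex 2 has degree 6 and every other vertex has degree 1, so G is the star K_{1,6} with centre 2. The 6 leaves are pairwise interchangeable while the centre is fixed, giving Aut(G) = S_6.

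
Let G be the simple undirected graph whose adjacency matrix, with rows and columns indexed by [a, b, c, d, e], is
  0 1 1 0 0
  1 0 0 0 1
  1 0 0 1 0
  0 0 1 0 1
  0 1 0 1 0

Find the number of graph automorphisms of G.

10

G is 2-regular and connected on 5 vertices, i.e. the cycle C_5. The automorphisms of the 5-cycle are exactly the symmetries of a regular 5-gon: the dihedral group D_5, |D_5| = 10.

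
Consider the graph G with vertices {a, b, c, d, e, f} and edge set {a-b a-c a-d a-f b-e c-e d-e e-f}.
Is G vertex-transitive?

No

Automorphisms preserve degree, but G has vertices of degree 2 and vertices of degree 4; no automorphism maps one to the other, so G is not vertex-transitive.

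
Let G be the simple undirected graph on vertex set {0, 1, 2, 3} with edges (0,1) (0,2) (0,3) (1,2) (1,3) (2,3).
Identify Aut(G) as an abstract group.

All 4 vertices are pairwise adjacent: G = K_4. Every bijection on the vertex set is an automorphism of K_4; hence Aut(K_4) ≅ S_4, order 24.

S_4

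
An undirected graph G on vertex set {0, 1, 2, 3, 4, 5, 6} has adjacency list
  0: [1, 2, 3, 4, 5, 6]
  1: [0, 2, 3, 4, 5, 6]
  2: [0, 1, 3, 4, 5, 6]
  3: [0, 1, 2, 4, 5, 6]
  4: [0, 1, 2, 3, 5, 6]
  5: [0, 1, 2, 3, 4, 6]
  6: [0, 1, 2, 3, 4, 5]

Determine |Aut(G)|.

Every vertex has degree 6, so G is the complete graph K_7. Any permutation of the 7 vertices preserves K_7, so Aut(K_7) = S_7 of order 7! = 5040.

5040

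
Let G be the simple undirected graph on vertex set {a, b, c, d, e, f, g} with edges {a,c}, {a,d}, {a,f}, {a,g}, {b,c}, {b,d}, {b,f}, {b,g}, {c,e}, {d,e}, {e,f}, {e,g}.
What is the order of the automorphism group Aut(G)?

The vertices split by degree into {a, b, e} (degree 4) and {c, d, f, g} (degree 3); every edge runs between the two parts, so G is the complete bipartite graph K_{3,4}. The parts have unequal sizes, so no automorphism swaps them; each part is permuted independently, giving S_4 × S_3 of order 4!·3! = 144.

144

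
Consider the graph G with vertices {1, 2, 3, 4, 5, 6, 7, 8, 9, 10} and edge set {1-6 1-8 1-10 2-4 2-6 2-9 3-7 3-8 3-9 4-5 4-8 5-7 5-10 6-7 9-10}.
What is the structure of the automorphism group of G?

the symmetric group S_5

G is 3-regular on 10 vertices with no triangles and no 4-cycles (girth 5): this is the Petersen graph. Viewing the Petersen graph as the Kneser graph K(5,2) — vertices are 2-subsets of {1,…,5}, edges join disjoint pairs — its automorphisms are exactly the permutations of the 5-element set, so Aut ≅ S_5 of order 120.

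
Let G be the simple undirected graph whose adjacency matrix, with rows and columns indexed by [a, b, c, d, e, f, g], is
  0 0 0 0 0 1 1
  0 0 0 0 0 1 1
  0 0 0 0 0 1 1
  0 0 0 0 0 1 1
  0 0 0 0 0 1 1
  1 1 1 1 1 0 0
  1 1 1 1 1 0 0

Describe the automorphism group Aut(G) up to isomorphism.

The vertices split by degree into {f, g} (degree 5) and {a, b, c, d, e} (degree 2); every edge runs between the two parts, so G is the complete bipartite graph K_{2,5}. Automorphisms preserve the bipartition setwise (since the parts differ in size) and act as S_2 × S_5 within it; |Aut| = 240.

S_2 × S_5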